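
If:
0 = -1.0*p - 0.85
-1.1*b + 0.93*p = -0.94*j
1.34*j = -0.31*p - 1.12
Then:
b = -1.26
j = -0.64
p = -0.85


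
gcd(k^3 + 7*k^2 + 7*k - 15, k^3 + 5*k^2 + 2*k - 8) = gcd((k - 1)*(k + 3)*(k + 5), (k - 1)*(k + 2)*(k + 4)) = k - 1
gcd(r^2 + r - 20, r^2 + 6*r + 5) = r + 5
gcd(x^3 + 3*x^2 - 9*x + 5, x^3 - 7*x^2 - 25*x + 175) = x + 5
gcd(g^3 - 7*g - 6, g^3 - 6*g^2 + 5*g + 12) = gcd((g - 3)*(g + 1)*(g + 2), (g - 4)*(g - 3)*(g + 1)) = g^2 - 2*g - 3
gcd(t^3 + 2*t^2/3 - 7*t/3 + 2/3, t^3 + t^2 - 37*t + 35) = t - 1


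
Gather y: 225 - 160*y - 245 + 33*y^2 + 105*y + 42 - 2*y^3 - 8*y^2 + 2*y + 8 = -2*y^3 + 25*y^2 - 53*y + 30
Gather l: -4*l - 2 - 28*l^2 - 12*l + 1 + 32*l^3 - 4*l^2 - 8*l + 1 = 32*l^3 - 32*l^2 - 24*l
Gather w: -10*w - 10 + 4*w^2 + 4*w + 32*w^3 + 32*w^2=32*w^3 + 36*w^2 - 6*w - 10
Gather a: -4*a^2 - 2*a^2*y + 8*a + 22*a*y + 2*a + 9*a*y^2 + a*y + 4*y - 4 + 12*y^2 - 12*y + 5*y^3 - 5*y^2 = a^2*(-2*y - 4) + a*(9*y^2 + 23*y + 10) + 5*y^3 + 7*y^2 - 8*y - 4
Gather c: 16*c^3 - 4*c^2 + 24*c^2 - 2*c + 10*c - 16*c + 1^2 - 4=16*c^3 + 20*c^2 - 8*c - 3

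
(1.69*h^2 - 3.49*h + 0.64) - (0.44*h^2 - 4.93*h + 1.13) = 1.25*h^2 + 1.44*h - 0.49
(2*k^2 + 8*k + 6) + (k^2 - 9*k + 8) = 3*k^2 - k + 14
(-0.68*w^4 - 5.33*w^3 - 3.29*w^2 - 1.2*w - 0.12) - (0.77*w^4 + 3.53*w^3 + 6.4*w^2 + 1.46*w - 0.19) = -1.45*w^4 - 8.86*w^3 - 9.69*w^2 - 2.66*w + 0.07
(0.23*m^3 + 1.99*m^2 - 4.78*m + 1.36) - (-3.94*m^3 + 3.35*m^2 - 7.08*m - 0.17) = 4.17*m^3 - 1.36*m^2 + 2.3*m + 1.53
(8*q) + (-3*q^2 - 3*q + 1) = -3*q^2 + 5*q + 1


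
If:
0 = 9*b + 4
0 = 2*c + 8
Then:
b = -4/9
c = -4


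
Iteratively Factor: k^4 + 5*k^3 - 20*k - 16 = (k - 2)*(k^3 + 7*k^2 + 14*k + 8) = (k - 2)*(k + 1)*(k^2 + 6*k + 8) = (k - 2)*(k + 1)*(k + 4)*(k + 2)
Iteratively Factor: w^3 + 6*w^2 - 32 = (w - 2)*(w^2 + 8*w + 16) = (w - 2)*(w + 4)*(w + 4)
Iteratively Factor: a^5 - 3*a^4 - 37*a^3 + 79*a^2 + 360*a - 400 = (a + 4)*(a^4 - 7*a^3 - 9*a^2 + 115*a - 100) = (a - 1)*(a + 4)*(a^3 - 6*a^2 - 15*a + 100) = (a - 1)*(a + 4)^2*(a^2 - 10*a + 25) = (a - 5)*(a - 1)*(a + 4)^2*(a - 5)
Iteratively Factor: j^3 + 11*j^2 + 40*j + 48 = (j + 3)*(j^2 + 8*j + 16) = (j + 3)*(j + 4)*(j + 4)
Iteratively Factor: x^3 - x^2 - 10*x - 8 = (x - 4)*(x^2 + 3*x + 2) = (x - 4)*(x + 1)*(x + 2)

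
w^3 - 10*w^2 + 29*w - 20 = (w - 5)*(w - 4)*(w - 1)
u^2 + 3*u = u*(u + 3)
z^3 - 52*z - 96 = (z - 8)*(z + 2)*(z + 6)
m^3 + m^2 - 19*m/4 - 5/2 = (m - 2)*(m + 1/2)*(m + 5/2)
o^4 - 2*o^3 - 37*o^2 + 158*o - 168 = (o - 4)*(o - 3)*(o - 2)*(o + 7)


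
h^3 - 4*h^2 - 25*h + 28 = (h - 7)*(h - 1)*(h + 4)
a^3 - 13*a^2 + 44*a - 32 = (a - 8)*(a - 4)*(a - 1)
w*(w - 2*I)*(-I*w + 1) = -I*w^3 - w^2 - 2*I*w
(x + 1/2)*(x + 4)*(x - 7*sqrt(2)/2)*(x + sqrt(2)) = x^4 - 5*sqrt(2)*x^3/2 + 9*x^3/2 - 45*sqrt(2)*x^2/4 - 5*x^2 - 63*x/2 - 5*sqrt(2)*x - 14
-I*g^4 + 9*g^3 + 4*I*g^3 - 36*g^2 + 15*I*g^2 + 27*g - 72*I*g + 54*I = (g - 3)*(g + 3*I)*(g + 6*I)*(-I*g + I)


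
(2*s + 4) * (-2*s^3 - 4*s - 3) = -4*s^4 - 8*s^3 - 8*s^2 - 22*s - 12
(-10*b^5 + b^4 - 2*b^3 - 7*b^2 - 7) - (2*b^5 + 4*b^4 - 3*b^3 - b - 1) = -12*b^5 - 3*b^4 + b^3 - 7*b^2 + b - 6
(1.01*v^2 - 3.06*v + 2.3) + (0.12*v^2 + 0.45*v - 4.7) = 1.13*v^2 - 2.61*v - 2.4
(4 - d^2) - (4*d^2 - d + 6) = -5*d^2 + d - 2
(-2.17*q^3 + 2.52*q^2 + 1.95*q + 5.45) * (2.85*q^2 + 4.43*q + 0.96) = -6.1845*q^5 - 2.4311*q^4 + 14.6379*q^3 + 26.5902*q^2 + 26.0155*q + 5.232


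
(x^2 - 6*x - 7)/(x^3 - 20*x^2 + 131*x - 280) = (x + 1)/(x^2 - 13*x + 40)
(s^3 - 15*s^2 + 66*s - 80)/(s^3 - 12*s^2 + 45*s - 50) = (s - 8)/(s - 5)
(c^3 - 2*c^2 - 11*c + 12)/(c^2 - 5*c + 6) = (c^3 - 2*c^2 - 11*c + 12)/(c^2 - 5*c + 6)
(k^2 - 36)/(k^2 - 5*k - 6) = (k + 6)/(k + 1)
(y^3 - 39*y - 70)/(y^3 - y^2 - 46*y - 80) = (y - 7)/(y - 8)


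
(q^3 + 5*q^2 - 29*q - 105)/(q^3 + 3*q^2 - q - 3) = (q^2 + 2*q - 35)/(q^2 - 1)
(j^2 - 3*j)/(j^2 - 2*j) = (j - 3)/(j - 2)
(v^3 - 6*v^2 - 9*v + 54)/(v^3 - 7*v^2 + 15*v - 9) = (v^2 - 3*v - 18)/(v^2 - 4*v + 3)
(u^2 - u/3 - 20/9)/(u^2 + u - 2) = (u^2 - u/3 - 20/9)/(u^2 + u - 2)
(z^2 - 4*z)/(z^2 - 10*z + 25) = z*(z - 4)/(z^2 - 10*z + 25)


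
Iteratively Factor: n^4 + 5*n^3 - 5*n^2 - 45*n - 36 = (n + 1)*(n^3 + 4*n^2 - 9*n - 36) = (n + 1)*(n + 3)*(n^2 + n - 12) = (n + 1)*(n + 3)*(n + 4)*(n - 3)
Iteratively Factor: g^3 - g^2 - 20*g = (g)*(g^2 - g - 20) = g*(g - 5)*(g + 4)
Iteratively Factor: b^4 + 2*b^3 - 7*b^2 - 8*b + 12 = (b + 2)*(b^3 - 7*b + 6) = (b + 2)*(b + 3)*(b^2 - 3*b + 2) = (b - 2)*(b + 2)*(b + 3)*(b - 1)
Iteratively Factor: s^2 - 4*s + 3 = (s - 3)*(s - 1)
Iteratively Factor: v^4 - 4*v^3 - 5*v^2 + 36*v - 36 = (v + 3)*(v^3 - 7*v^2 + 16*v - 12) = (v - 3)*(v + 3)*(v^2 - 4*v + 4) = (v - 3)*(v - 2)*(v + 3)*(v - 2)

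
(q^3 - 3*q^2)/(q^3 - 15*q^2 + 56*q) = q*(q - 3)/(q^2 - 15*q + 56)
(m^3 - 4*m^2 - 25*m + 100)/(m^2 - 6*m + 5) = (m^2 + m - 20)/(m - 1)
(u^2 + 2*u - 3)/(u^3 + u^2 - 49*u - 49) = (u^2 + 2*u - 3)/(u^3 + u^2 - 49*u - 49)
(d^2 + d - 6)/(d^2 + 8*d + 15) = (d - 2)/(d + 5)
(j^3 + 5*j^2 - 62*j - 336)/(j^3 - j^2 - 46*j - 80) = (j^2 + 13*j + 42)/(j^2 + 7*j + 10)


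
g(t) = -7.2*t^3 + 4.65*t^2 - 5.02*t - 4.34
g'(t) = -21.6*t^2 + 9.3*t - 5.02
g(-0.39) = -1.25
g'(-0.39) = -11.93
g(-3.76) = 463.01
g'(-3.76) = -345.36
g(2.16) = -66.05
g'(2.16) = -85.71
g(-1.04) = 14.01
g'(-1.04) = -38.05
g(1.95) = -49.83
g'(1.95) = -69.02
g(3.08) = -186.06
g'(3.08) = -181.28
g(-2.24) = 111.16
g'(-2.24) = -134.23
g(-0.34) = -1.81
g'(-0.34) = -10.68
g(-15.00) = 25417.21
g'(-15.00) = -5004.52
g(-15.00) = 25417.21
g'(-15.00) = -5004.52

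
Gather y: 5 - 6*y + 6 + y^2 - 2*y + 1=y^2 - 8*y + 12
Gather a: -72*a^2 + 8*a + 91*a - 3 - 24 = -72*a^2 + 99*a - 27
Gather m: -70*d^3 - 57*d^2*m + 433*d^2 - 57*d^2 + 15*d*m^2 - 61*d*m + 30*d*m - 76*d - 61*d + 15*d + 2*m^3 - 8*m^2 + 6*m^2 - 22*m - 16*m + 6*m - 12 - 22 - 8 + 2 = -70*d^3 + 376*d^2 - 122*d + 2*m^3 + m^2*(15*d - 2) + m*(-57*d^2 - 31*d - 32) - 40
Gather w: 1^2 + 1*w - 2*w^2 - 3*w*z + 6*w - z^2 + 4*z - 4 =-2*w^2 + w*(7 - 3*z) - z^2 + 4*z - 3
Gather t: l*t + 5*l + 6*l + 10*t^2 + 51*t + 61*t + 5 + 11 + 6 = 11*l + 10*t^2 + t*(l + 112) + 22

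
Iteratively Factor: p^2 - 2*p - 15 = (p + 3)*(p - 5)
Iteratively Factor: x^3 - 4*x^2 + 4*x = (x)*(x^2 - 4*x + 4) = x*(x - 2)*(x - 2)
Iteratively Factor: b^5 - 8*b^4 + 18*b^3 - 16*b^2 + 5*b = (b - 1)*(b^4 - 7*b^3 + 11*b^2 - 5*b) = (b - 1)^2*(b^3 - 6*b^2 + 5*b) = b*(b - 1)^2*(b^2 - 6*b + 5) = b*(b - 5)*(b - 1)^2*(b - 1)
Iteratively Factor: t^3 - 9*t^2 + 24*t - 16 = (t - 1)*(t^2 - 8*t + 16) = (t - 4)*(t - 1)*(t - 4)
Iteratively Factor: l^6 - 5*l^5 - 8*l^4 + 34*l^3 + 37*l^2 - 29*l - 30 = (l - 3)*(l^5 - 2*l^4 - 14*l^3 - 8*l^2 + 13*l + 10) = (l - 3)*(l + 1)*(l^4 - 3*l^3 - 11*l^2 + 3*l + 10) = (l - 3)*(l - 1)*(l + 1)*(l^3 - 2*l^2 - 13*l - 10) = (l - 5)*(l - 3)*(l - 1)*(l + 1)*(l^2 + 3*l + 2) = (l - 5)*(l - 3)*(l - 1)*(l + 1)*(l + 2)*(l + 1)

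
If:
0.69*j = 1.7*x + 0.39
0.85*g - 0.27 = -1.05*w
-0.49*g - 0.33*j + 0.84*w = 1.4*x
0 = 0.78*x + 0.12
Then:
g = 0.32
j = 0.19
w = 0.00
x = -0.15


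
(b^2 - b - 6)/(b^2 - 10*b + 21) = (b + 2)/(b - 7)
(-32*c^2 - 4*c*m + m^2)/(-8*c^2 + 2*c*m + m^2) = (8*c - m)/(2*c - m)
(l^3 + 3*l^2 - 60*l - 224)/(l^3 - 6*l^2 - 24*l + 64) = (l + 7)/(l - 2)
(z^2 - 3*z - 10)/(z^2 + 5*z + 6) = (z - 5)/(z + 3)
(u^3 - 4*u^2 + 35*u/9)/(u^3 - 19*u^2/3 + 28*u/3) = (u - 5/3)/(u - 4)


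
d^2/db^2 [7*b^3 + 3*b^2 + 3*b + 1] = 42*b + 6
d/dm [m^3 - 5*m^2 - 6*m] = 3*m^2 - 10*m - 6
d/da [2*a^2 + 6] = 4*a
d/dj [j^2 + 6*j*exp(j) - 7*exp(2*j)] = 6*j*exp(j) + 2*j - 14*exp(2*j) + 6*exp(j)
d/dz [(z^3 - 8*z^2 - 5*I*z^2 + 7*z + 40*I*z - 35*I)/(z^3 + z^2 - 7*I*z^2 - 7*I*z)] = (z^4*(9 - 2*I) + z^3*(-14 - 94*I) + z^2*(-322 + 170*I) + z*(490 + 70*I) + 245)/(z^6 + z^5*(2 - 14*I) + z^4*(-48 - 28*I) + z^3*(-98 - 14*I) - 49*z^2)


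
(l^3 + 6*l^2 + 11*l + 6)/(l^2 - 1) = (l^2 + 5*l + 6)/(l - 1)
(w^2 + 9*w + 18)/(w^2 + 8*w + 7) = (w^2 + 9*w + 18)/(w^2 + 8*w + 7)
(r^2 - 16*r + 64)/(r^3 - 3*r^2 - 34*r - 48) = (r - 8)/(r^2 + 5*r + 6)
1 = 1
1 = 1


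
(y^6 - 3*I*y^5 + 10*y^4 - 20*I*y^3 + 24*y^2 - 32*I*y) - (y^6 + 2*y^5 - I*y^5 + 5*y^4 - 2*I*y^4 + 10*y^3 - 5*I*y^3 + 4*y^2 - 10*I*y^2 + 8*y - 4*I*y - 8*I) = -2*y^5 - 2*I*y^5 + 5*y^4 + 2*I*y^4 - 10*y^3 - 15*I*y^3 + 20*y^2 + 10*I*y^2 - 8*y - 28*I*y + 8*I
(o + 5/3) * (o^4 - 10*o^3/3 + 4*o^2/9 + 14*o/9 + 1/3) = o^5 - 5*o^4/3 - 46*o^3/9 + 62*o^2/27 + 79*o/27 + 5/9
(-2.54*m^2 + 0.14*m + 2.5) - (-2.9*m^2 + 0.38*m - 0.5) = 0.36*m^2 - 0.24*m + 3.0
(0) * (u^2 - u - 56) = 0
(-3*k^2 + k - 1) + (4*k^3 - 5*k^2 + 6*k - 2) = 4*k^3 - 8*k^2 + 7*k - 3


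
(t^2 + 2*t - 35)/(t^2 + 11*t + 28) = (t - 5)/(t + 4)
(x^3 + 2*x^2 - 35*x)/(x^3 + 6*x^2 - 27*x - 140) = x/(x + 4)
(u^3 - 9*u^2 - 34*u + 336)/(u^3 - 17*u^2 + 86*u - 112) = (u + 6)/(u - 2)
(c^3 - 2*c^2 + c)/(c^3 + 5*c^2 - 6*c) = (c - 1)/(c + 6)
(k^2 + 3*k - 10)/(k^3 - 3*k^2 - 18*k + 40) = (k + 5)/(k^2 - k - 20)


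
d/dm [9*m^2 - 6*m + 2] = 18*m - 6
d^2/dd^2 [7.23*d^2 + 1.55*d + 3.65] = 14.4600000000000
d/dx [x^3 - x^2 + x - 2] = 3*x^2 - 2*x + 1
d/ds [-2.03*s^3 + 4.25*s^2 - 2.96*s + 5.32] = -6.09*s^2 + 8.5*s - 2.96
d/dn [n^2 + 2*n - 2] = 2*n + 2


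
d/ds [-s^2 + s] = 1 - 2*s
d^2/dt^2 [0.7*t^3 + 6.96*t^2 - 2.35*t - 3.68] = 4.2*t + 13.92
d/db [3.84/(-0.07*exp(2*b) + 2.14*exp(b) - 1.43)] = (0.5376*exp(b) - 8.2176)*exp(b)/(0.07*exp(2*b) - 2.14*exp(b) + 1.43)^2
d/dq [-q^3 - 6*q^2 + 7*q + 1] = -3*q^2 - 12*q + 7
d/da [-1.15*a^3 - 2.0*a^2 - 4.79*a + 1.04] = -3.45*a^2 - 4.0*a - 4.79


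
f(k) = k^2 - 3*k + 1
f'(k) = 2*k - 3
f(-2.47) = 14.51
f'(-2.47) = -7.94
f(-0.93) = 4.65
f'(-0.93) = -4.86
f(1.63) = -1.23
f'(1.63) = 0.26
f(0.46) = -0.17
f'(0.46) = -2.08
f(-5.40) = 46.36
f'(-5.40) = -13.80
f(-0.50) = 2.75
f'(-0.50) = -4.00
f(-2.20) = 12.44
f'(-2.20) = -7.40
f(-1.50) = 7.75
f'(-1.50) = -6.00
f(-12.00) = 181.00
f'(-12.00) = -27.00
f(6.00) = 19.00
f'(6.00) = 9.00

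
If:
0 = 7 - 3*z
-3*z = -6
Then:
No Solution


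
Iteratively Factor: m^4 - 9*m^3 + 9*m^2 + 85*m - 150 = (m + 3)*(m^3 - 12*m^2 + 45*m - 50) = (m - 5)*(m + 3)*(m^2 - 7*m + 10) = (m - 5)*(m - 2)*(m + 3)*(m - 5)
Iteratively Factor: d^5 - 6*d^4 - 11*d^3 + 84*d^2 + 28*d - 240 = (d - 5)*(d^4 - d^3 - 16*d^2 + 4*d + 48) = (d - 5)*(d + 2)*(d^3 - 3*d^2 - 10*d + 24) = (d - 5)*(d + 2)*(d + 3)*(d^2 - 6*d + 8) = (d - 5)*(d - 4)*(d + 2)*(d + 3)*(d - 2)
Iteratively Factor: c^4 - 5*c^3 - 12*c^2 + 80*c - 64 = (c - 4)*(c^3 - c^2 - 16*c + 16) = (c - 4)*(c + 4)*(c^2 - 5*c + 4) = (c - 4)^2*(c + 4)*(c - 1)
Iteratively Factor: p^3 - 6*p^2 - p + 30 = (p + 2)*(p^2 - 8*p + 15) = (p - 3)*(p + 2)*(p - 5)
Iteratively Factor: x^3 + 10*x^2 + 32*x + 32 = (x + 2)*(x^2 + 8*x + 16) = (x + 2)*(x + 4)*(x + 4)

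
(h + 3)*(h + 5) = h^2 + 8*h + 15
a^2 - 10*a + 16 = (a - 8)*(a - 2)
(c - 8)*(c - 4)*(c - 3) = c^3 - 15*c^2 + 68*c - 96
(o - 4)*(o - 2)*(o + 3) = o^3 - 3*o^2 - 10*o + 24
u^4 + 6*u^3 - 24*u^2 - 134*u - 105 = (u - 5)*(u + 1)*(u + 3)*(u + 7)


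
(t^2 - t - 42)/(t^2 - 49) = (t + 6)/(t + 7)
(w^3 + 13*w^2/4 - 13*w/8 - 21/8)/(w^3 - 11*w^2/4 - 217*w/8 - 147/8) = (w - 1)/(w - 7)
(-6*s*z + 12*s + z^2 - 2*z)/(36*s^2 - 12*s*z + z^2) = (z - 2)/(-6*s + z)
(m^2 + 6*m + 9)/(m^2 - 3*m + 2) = (m^2 + 6*m + 9)/(m^2 - 3*m + 2)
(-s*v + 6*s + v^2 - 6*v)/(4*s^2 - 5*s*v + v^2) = (6 - v)/(4*s - v)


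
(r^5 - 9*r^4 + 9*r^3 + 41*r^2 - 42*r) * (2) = 2*r^5 - 18*r^4 + 18*r^3 + 82*r^2 - 84*r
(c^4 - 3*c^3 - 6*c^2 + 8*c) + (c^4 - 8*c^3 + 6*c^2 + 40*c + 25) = 2*c^4 - 11*c^3 + 48*c + 25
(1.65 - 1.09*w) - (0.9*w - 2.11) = 3.76 - 1.99*w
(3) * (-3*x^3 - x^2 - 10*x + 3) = -9*x^3 - 3*x^2 - 30*x + 9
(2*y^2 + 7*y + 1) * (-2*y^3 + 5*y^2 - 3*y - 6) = -4*y^5 - 4*y^4 + 27*y^3 - 28*y^2 - 45*y - 6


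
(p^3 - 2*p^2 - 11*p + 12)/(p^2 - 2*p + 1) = (p^2 - p - 12)/(p - 1)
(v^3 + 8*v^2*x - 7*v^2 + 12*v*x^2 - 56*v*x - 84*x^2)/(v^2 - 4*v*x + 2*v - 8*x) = (v^3 + 8*v^2*x - 7*v^2 + 12*v*x^2 - 56*v*x - 84*x^2)/(v^2 - 4*v*x + 2*v - 8*x)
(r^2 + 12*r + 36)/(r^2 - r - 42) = (r + 6)/(r - 7)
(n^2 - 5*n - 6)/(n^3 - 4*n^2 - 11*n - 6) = 1/(n + 1)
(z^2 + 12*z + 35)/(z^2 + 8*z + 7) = (z + 5)/(z + 1)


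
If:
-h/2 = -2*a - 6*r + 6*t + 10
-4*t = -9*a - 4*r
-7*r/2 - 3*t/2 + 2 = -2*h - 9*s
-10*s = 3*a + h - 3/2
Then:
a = -40*t/161 - 746/805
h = 40*t/7 + 46/35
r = 251*t/161 + 3357/1610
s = 191/644 - 80*t/161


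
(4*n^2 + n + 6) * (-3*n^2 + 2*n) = -12*n^4 + 5*n^3 - 16*n^2 + 12*n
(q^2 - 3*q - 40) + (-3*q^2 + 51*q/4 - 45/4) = -2*q^2 + 39*q/4 - 205/4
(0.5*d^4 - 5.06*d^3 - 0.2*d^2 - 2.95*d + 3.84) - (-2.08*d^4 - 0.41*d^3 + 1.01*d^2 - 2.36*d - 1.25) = 2.58*d^4 - 4.65*d^3 - 1.21*d^2 - 0.59*d + 5.09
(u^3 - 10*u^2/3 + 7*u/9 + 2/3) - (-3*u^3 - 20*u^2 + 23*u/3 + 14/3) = 4*u^3 + 50*u^2/3 - 62*u/9 - 4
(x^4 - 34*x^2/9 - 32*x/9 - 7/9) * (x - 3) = x^5 - 3*x^4 - 34*x^3/9 + 70*x^2/9 + 89*x/9 + 7/3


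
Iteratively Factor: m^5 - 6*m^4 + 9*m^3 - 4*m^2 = (m - 1)*(m^4 - 5*m^3 + 4*m^2) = m*(m - 1)*(m^3 - 5*m^2 + 4*m) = m*(m - 4)*(m - 1)*(m^2 - m) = m*(m - 4)*(m - 1)^2*(m)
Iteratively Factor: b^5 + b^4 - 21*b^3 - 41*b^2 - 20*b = (b + 4)*(b^4 - 3*b^3 - 9*b^2 - 5*b) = (b + 1)*(b + 4)*(b^3 - 4*b^2 - 5*b) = (b - 5)*(b + 1)*(b + 4)*(b^2 + b) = (b - 5)*(b + 1)^2*(b + 4)*(b)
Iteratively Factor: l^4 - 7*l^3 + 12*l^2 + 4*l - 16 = (l - 2)*(l^3 - 5*l^2 + 2*l + 8) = (l - 4)*(l - 2)*(l^2 - l - 2) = (l - 4)*(l - 2)*(l + 1)*(l - 2)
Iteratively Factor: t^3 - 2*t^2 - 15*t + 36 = (t - 3)*(t^2 + t - 12) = (t - 3)^2*(t + 4)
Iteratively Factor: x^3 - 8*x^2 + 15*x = (x - 3)*(x^2 - 5*x) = (x - 5)*(x - 3)*(x)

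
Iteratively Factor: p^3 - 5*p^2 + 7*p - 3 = (p - 1)*(p^2 - 4*p + 3) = (p - 1)^2*(p - 3)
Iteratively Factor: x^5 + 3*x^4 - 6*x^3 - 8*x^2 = (x - 2)*(x^4 + 5*x^3 + 4*x^2) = x*(x - 2)*(x^3 + 5*x^2 + 4*x) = x*(x - 2)*(x + 1)*(x^2 + 4*x) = x*(x - 2)*(x + 1)*(x + 4)*(x)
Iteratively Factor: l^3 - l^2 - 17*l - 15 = (l - 5)*(l^2 + 4*l + 3) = (l - 5)*(l + 1)*(l + 3)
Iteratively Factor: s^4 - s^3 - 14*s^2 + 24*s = (s - 2)*(s^3 + s^2 - 12*s) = (s - 3)*(s - 2)*(s^2 + 4*s) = (s - 3)*(s - 2)*(s + 4)*(s)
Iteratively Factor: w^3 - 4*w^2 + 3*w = (w - 1)*(w^2 - 3*w) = w*(w - 1)*(w - 3)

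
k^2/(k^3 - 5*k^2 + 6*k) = k/(k^2 - 5*k + 6)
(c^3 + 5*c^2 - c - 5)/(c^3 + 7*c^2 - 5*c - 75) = (c^2 - 1)/(c^2 + 2*c - 15)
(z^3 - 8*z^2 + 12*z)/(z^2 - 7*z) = (z^2 - 8*z + 12)/(z - 7)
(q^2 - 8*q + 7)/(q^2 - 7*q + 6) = (q - 7)/(q - 6)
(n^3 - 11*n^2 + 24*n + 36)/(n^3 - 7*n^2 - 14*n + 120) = (n^2 - 5*n - 6)/(n^2 - n - 20)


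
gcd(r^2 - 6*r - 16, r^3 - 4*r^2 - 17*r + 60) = 1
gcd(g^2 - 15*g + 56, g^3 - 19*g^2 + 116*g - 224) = g^2 - 15*g + 56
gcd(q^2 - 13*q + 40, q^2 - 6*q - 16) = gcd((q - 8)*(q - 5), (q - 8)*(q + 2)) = q - 8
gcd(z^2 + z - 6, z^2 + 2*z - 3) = z + 3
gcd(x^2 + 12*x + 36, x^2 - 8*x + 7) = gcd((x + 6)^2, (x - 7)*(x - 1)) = 1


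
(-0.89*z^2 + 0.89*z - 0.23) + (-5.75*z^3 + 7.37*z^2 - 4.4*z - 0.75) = -5.75*z^3 + 6.48*z^2 - 3.51*z - 0.98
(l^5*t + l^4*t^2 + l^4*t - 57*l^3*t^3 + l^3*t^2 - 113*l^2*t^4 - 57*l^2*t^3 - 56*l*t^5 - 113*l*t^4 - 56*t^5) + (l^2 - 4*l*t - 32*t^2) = l^5*t + l^4*t^2 + l^4*t - 57*l^3*t^3 + l^3*t^2 - 113*l^2*t^4 - 57*l^2*t^3 + l^2 - 56*l*t^5 - 113*l*t^4 - 4*l*t - 56*t^5 - 32*t^2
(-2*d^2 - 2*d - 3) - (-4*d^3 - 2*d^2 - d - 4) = 4*d^3 - d + 1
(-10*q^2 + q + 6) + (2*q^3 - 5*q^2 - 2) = 2*q^3 - 15*q^2 + q + 4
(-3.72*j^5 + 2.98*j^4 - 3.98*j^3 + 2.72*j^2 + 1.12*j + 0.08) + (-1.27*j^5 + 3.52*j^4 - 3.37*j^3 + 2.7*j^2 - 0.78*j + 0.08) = -4.99*j^5 + 6.5*j^4 - 7.35*j^3 + 5.42*j^2 + 0.34*j + 0.16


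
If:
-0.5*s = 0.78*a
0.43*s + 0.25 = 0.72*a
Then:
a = 0.18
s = -0.28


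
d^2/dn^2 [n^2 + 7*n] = 2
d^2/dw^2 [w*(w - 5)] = 2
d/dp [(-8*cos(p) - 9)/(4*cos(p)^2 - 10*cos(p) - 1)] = 2*(-16*cos(p)^2 - 36*cos(p) + 41)*sin(p)/(4*sin(p)^2 + 10*cos(p) - 3)^2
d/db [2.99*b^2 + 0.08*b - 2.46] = 5.98*b + 0.08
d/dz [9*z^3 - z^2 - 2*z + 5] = 27*z^2 - 2*z - 2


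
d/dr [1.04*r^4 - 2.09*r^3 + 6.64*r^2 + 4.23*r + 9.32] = 4.16*r^3 - 6.27*r^2 + 13.28*r + 4.23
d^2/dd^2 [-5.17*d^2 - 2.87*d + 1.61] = -10.3400000000000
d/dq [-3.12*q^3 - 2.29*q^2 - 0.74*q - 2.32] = -9.36*q^2 - 4.58*q - 0.74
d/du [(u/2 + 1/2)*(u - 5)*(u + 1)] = 3*(u - 3)*(u + 1)/2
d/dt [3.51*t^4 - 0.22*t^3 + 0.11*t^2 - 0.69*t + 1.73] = 14.04*t^3 - 0.66*t^2 + 0.22*t - 0.69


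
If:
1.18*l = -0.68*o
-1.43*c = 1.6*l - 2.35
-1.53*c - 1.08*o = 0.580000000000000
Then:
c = 0.68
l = 0.86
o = -1.50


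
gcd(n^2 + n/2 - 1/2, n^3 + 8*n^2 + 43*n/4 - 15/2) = n - 1/2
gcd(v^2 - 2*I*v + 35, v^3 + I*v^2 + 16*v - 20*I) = v + 5*I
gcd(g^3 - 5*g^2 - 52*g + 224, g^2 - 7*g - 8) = g - 8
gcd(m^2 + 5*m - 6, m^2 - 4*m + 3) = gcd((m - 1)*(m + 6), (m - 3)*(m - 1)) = m - 1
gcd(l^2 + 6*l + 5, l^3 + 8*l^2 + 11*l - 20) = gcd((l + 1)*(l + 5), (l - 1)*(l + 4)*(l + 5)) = l + 5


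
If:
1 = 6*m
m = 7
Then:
No Solution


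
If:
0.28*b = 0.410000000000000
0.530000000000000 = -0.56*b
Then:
No Solution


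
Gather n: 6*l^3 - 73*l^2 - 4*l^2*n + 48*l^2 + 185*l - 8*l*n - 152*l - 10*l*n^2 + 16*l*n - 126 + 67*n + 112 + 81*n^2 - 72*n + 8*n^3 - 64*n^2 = 6*l^3 - 25*l^2 + 33*l + 8*n^3 + n^2*(17 - 10*l) + n*(-4*l^2 + 8*l - 5) - 14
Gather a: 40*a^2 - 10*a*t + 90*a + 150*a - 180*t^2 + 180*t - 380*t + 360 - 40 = 40*a^2 + a*(240 - 10*t) - 180*t^2 - 200*t + 320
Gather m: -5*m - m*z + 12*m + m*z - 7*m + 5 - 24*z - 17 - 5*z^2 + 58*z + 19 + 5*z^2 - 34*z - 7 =0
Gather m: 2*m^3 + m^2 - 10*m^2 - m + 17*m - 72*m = 2*m^3 - 9*m^2 - 56*m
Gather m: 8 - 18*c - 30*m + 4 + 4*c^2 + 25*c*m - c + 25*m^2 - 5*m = 4*c^2 - 19*c + 25*m^2 + m*(25*c - 35) + 12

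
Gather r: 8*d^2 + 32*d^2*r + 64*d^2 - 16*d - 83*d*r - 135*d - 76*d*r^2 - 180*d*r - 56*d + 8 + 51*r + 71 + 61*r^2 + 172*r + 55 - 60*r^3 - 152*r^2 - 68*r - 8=72*d^2 - 207*d - 60*r^3 + r^2*(-76*d - 91) + r*(32*d^2 - 263*d + 155) + 126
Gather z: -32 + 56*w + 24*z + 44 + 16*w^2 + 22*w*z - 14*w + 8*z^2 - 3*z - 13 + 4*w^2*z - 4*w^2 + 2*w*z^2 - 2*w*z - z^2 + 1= 12*w^2 + 42*w + z^2*(2*w + 7) + z*(4*w^2 + 20*w + 21)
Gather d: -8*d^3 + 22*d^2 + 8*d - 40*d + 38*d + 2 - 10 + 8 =-8*d^3 + 22*d^2 + 6*d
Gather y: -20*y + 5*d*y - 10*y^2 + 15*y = -10*y^2 + y*(5*d - 5)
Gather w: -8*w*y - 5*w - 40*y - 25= w*(-8*y - 5) - 40*y - 25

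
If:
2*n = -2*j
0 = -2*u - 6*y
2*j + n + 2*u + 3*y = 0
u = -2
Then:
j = 2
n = -2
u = -2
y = 2/3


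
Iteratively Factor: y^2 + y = (y + 1)*(y)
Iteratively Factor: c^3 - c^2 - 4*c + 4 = (c - 1)*(c^2 - 4) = (c - 1)*(c + 2)*(c - 2)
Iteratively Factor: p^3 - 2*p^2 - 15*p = (p + 3)*(p^2 - 5*p) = p*(p + 3)*(p - 5)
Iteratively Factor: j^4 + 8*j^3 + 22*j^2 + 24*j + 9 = (j + 3)*(j^3 + 5*j^2 + 7*j + 3) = (j + 3)^2*(j^2 + 2*j + 1) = (j + 1)*(j + 3)^2*(j + 1)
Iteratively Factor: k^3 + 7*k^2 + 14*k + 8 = (k + 1)*(k^2 + 6*k + 8) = (k + 1)*(k + 2)*(k + 4)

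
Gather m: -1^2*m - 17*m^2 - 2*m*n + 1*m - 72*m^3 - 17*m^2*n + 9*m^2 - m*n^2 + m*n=-72*m^3 + m^2*(-17*n - 8) + m*(-n^2 - n)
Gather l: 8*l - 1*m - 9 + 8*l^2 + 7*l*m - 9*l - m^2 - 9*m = 8*l^2 + l*(7*m - 1) - m^2 - 10*m - 9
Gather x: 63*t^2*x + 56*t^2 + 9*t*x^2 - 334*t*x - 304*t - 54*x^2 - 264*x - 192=56*t^2 - 304*t + x^2*(9*t - 54) + x*(63*t^2 - 334*t - 264) - 192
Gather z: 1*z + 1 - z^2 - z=1 - z^2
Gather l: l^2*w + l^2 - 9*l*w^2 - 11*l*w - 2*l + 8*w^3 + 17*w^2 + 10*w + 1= l^2*(w + 1) + l*(-9*w^2 - 11*w - 2) + 8*w^3 + 17*w^2 + 10*w + 1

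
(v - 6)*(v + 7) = v^2 + v - 42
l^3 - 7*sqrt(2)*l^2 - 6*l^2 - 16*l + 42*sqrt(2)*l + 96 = (l - 6)*(l - 8*sqrt(2))*(l + sqrt(2))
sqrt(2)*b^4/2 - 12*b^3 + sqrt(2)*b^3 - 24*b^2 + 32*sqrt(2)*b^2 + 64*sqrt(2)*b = b*(b - 8*sqrt(2))*(b - 4*sqrt(2))*(sqrt(2)*b/2 + sqrt(2))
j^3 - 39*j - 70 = (j - 7)*(j + 2)*(j + 5)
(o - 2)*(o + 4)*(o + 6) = o^3 + 8*o^2 + 4*o - 48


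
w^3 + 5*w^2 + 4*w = w*(w + 1)*(w + 4)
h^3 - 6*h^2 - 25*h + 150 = (h - 6)*(h - 5)*(h + 5)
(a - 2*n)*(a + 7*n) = a^2 + 5*a*n - 14*n^2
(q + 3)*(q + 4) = q^2 + 7*q + 12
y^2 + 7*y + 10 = (y + 2)*(y + 5)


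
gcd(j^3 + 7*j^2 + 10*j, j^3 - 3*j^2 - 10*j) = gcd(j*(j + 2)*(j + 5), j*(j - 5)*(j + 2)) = j^2 + 2*j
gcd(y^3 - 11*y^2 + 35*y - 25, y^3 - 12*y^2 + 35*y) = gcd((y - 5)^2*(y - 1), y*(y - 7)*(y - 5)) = y - 5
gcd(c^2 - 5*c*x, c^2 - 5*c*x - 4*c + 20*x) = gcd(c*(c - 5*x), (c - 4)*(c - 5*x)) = -c + 5*x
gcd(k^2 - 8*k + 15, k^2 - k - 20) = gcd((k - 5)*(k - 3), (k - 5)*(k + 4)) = k - 5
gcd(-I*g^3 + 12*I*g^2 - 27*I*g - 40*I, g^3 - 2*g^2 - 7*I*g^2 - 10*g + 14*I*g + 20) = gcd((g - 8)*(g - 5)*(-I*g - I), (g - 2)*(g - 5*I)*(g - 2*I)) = 1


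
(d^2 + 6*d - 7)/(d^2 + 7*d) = (d - 1)/d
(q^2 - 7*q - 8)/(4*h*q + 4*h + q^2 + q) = (q - 8)/(4*h + q)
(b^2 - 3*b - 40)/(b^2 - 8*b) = (b + 5)/b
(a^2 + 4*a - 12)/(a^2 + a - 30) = (a - 2)/(a - 5)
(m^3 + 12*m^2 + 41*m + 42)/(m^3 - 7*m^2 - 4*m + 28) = (m^2 + 10*m + 21)/(m^2 - 9*m + 14)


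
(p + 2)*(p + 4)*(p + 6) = p^3 + 12*p^2 + 44*p + 48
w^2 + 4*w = w*(w + 4)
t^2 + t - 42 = (t - 6)*(t + 7)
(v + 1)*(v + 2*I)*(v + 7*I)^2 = v^4 + v^3 + 16*I*v^3 - 77*v^2 + 16*I*v^2 - 77*v - 98*I*v - 98*I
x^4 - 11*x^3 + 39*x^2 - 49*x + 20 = (x - 5)*(x - 4)*(x - 1)^2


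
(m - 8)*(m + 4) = m^2 - 4*m - 32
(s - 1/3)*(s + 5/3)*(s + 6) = s^3 + 22*s^2/3 + 67*s/9 - 10/3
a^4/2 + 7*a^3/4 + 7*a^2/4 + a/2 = a*(a/2 + 1)*(a + 1/2)*(a + 1)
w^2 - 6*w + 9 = (w - 3)^2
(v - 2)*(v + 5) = v^2 + 3*v - 10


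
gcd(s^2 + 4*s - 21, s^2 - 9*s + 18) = s - 3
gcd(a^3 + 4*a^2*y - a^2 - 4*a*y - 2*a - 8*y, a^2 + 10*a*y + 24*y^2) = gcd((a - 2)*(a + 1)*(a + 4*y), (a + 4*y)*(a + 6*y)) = a + 4*y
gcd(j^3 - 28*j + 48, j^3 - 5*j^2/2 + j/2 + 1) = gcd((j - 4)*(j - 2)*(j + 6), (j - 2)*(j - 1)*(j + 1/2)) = j - 2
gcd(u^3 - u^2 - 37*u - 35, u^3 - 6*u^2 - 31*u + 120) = u + 5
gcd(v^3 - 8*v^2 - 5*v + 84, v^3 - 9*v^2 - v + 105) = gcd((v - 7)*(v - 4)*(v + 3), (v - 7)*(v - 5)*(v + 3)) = v^2 - 4*v - 21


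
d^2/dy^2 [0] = 0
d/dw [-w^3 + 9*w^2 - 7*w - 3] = -3*w^2 + 18*w - 7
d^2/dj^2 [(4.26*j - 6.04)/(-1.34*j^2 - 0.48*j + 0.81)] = (-(2.68*j + 0.48)*(4.26*j - 6.04)*(5.36*j + 0.96) + (34.2504*j - 12.0976)*(1.34*j^2 + 0.48*j - 0.81))/(1.34*j^2 + 0.48*j - 0.81)^3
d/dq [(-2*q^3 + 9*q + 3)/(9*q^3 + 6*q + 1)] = 3*(-62*q^3 - 29*q^2 - 3)/(81*q^6 + 108*q^4 + 18*q^3 + 36*q^2 + 12*q + 1)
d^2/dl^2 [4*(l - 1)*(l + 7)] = 8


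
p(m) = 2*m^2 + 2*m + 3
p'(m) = 4*m + 2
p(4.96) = 62.12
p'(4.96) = 21.84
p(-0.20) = 2.68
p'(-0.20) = 1.20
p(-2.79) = 12.99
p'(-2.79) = -9.16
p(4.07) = 44.27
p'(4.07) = 18.28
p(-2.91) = 14.12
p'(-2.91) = -9.64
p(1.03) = 7.18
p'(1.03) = 6.12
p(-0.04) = 2.92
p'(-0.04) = 1.84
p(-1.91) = 6.48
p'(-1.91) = -5.64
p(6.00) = 87.00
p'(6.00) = 26.00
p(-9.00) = 147.00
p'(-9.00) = -34.00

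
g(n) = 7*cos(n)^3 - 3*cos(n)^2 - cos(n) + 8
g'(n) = -21*sin(n)*cos(n)^2 + 6*sin(n)*cos(n) + sin(n)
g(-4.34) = 7.63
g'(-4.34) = -3.69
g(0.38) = 10.09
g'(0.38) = -4.28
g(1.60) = 8.03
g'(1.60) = 0.81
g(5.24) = 7.63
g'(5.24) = 1.13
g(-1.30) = 7.65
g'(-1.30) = -1.06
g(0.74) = 8.44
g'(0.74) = -4.06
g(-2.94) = -0.48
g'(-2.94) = 5.01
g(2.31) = 5.17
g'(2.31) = -9.29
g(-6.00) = 10.47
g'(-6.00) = -3.52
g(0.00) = 11.00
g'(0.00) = 0.00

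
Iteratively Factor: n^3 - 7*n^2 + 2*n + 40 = (n + 2)*(n^2 - 9*n + 20) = (n - 5)*(n + 2)*(n - 4)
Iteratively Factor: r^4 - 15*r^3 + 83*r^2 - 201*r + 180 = (r - 5)*(r^3 - 10*r^2 + 33*r - 36) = (r - 5)*(r - 3)*(r^2 - 7*r + 12) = (r - 5)*(r - 3)^2*(r - 4)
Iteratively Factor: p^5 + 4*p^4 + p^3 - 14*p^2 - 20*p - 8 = (p + 2)*(p^4 + 2*p^3 - 3*p^2 - 8*p - 4) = (p + 1)*(p + 2)*(p^3 + p^2 - 4*p - 4) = (p + 1)*(p + 2)^2*(p^2 - p - 2) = (p - 2)*(p + 1)*(p + 2)^2*(p + 1)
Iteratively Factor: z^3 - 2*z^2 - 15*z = (z)*(z^2 - 2*z - 15) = z*(z + 3)*(z - 5)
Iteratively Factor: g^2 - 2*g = (g - 2)*(g)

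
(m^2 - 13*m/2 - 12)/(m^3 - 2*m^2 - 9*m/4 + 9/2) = 2*(m - 8)/(2*m^2 - 7*m + 6)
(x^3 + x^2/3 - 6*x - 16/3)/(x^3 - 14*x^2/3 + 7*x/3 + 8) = (x + 2)/(x - 3)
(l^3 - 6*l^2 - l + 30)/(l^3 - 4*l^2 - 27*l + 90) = (l^2 - 3*l - 10)/(l^2 - l - 30)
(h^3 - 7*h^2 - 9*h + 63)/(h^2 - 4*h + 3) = (h^2 - 4*h - 21)/(h - 1)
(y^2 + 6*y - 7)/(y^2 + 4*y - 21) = (y - 1)/(y - 3)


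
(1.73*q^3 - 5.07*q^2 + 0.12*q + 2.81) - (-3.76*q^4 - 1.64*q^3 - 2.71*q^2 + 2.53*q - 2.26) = 3.76*q^4 + 3.37*q^3 - 2.36*q^2 - 2.41*q + 5.07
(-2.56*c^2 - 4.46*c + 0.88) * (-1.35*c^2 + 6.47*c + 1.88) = 3.456*c^4 - 10.5422*c^3 - 34.857*c^2 - 2.6912*c + 1.6544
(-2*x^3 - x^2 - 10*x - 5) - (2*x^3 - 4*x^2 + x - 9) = -4*x^3 + 3*x^2 - 11*x + 4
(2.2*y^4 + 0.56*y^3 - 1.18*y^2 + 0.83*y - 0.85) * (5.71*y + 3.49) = 12.562*y^5 + 10.8756*y^4 - 4.7834*y^3 + 0.6211*y^2 - 1.9568*y - 2.9665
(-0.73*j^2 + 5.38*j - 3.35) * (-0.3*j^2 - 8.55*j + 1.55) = 0.219*j^4 + 4.6275*j^3 - 46.1255*j^2 + 36.9815*j - 5.1925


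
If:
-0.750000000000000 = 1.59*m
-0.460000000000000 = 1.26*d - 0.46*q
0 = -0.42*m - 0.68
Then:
No Solution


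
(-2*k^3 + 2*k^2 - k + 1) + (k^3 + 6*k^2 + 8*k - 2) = -k^3 + 8*k^2 + 7*k - 1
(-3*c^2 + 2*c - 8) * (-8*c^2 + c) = 24*c^4 - 19*c^3 + 66*c^2 - 8*c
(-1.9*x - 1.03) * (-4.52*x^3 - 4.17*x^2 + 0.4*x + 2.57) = 8.588*x^4 + 12.5786*x^3 + 3.5351*x^2 - 5.295*x - 2.6471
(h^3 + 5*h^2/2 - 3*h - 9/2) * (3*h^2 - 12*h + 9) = 3*h^5 - 9*h^4/2 - 30*h^3 + 45*h^2 + 27*h - 81/2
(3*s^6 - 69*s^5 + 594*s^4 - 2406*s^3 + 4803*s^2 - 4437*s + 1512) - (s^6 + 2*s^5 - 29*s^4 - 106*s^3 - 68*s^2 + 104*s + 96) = 2*s^6 - 71*s^5 + 623*s^4 - 2300*s^3 + 4871*s^2 - 4541*s + 1416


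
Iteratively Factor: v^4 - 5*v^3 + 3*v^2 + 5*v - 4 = (v - 1)*(v^3 - 4*v^2 - v + 4) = (v - 4)*(v - 1)*(v^2 - 1) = (v - 4)*(v - 1)^2*(v + 1)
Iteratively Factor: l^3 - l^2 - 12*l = (l)*(l^2 - l - 12) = l*(l + 3)*(l - 4)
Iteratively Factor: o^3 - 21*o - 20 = (o + 4)*(o^2 - 4*o - 5) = (o - 5)*(o + 4)*(o + 1)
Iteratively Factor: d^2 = (d)*(d)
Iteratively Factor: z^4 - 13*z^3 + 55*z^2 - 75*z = (z - 5)*(z^3 - 8*z^2 + 15*z) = z*(z - 5)*(z^2 - 8*z + 15) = z*(z - 5)^2*(z - 3)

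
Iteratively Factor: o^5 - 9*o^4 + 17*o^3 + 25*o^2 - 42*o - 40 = (o + 1)*(o^4 - 10*o^3 + 27*o^2 - 2*o - 40) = (o - 5)*(o + 1)*(o^3 - 5*o^2 + 2*o + 8) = (o - 5)*(o - 2)*(o + 1)*(o^2 - 3*o - 4) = (o - 5)*(o - 2)*(o + 1)^2*(o - 4)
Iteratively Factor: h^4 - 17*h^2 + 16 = (h - 4)*(h^3 + 4*h^2 - h - 4) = (h - 4)*(h + 4)*(h^2 - 1) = (h - 4)*(h + 1)*(h + 4)*(h - 1)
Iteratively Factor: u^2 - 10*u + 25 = (u - 5)*(u - 5)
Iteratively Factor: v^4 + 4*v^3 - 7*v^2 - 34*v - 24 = (v + 4)*(v^3 - 7*v - 6) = (v - 3)*(v + 4)*(v^2 + 3*v + 2) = (v - 3)*(v + 2)*(v + 4)*(v + 1)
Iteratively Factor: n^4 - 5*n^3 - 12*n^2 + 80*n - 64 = (n - 1)*(n^3 - 4*n^2 - 16*n + 64) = (n - 4)*(n - 1)*(n^2 - 16) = (n - 4)^2*(n - 1)*(n + 4)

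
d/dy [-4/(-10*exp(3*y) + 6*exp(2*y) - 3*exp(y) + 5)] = (-120*exp(2*y) + 48*exp(y) - 12)*exp(y)/(10*exp(3*y) - 6*exp(2*y) + 3*exp(y) - 5)^2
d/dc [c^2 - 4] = 2*c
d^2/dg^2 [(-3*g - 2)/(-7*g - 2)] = 112/(7*g + 2)^3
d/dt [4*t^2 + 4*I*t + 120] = 8*t + 4*I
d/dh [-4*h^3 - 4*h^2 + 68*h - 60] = -12*h^2 - 8*h + 68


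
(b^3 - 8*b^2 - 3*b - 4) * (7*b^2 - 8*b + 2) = 7*b^5 - 64*b^4 + 45*b^3 - 20*b^2 + 26*b - 8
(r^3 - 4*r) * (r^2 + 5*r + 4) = r^5 + 5*r^4 - 20*r^2 - 16*r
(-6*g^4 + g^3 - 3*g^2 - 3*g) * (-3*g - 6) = 18*g^5 + 33*g^4 + 3*g^3 + 27*g^2 + 18*g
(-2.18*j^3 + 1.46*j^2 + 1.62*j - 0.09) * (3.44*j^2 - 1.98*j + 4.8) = -7.4992*j^5 + 9.3388*j^4 - 7.782*j^3 + 3.4908*j^2 + 7.9542*j - 0.432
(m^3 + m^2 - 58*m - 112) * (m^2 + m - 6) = m^5 + 2*m^4 - 63*m^3 - 176*m^2 + 236*m + 672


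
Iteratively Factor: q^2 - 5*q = (q - 5)*(q)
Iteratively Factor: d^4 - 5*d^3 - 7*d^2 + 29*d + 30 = (d - 3)*(d^3 - 2*d^2 - 13*d - 10) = (d - 3)*(d + 1)*(d^2 - 3*d - 10) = (d - 5)*(d - 3)*(d + 1)*(d + 2)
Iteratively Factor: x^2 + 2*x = (x)*(x + 2)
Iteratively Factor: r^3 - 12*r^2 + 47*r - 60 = (r - 5)*(r^2 - 7*r + 12) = (r - 5)*(r - 3)*(r - 4)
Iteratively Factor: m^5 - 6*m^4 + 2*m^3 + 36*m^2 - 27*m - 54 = (m + 2)*(m^4 - 8*m^3 + 18*m^2 - 27) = (m - 3)*(m + 2)*(m^3 - 5*m^2 + 3*m + 9) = (m - 3)^2*(m + 2)*(m^2 - 2*m - 3) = (m - 3)^2*(m + 1)*(m + 2)*(m - 3)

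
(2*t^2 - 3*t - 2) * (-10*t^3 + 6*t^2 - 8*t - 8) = -20*t^5 + 42*t^4 - 14*t^3 - 4*t^2 + 40*t + 16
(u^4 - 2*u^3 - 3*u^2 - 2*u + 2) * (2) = 2*u^4 - 4*u^3 - 6*u^2 - 4*u + 4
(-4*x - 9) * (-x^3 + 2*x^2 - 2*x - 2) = 4*x^4 + x^3 - 10*x^2 + 26*x + 18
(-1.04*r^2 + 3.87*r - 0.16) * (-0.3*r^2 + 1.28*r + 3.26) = 0.312*r^4 - 2.4922*r^3 + 1.6112*r^2 + 12.4114*r - 0.5216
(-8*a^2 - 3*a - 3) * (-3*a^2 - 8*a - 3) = 24*a^4 + 73*a^3 + 57*a^2 + 33*a + 9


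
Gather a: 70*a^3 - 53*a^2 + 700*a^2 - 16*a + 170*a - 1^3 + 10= 70*a^3 + 647*a^2 + 154*a + 9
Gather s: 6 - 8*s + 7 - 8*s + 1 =14 - 16*s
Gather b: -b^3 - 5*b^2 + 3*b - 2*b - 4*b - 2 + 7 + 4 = -b^3 - 5*b^2 - 3*b + 9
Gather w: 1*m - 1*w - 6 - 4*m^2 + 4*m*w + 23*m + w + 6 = -4*m^2 + 4*m*w + 24*m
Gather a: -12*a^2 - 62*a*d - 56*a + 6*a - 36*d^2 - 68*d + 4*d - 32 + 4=-12*a^2 + a*(-62*d - 50) - 36*d^2 - 64*d - 28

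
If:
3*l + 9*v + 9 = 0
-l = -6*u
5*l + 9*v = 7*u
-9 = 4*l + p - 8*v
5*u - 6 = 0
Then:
No Solution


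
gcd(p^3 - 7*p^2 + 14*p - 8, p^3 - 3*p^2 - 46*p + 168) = p - 4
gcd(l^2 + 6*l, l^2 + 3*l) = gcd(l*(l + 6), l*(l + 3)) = l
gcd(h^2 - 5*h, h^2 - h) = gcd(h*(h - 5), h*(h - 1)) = h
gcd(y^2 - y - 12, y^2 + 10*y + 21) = y + 3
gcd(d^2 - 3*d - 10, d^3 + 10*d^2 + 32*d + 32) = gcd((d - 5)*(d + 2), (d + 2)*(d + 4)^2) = d + 2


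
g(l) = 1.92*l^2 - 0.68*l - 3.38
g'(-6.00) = -23.72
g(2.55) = 7.37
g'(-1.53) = -6.56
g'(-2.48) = -10.20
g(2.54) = 7.28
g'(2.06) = 7.23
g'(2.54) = 9.07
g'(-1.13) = -5.02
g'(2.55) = 9.11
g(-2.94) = 15.21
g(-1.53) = 2.15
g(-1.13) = -0.16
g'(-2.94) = -11.97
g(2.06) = 3.37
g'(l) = 3.84*l - 0.68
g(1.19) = -1.47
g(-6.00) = 69.82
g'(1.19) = 3.89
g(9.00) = 146.02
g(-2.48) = 10.12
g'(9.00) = 33.88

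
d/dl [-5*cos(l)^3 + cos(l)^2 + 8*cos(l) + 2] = (15*cos(l)^2 - 2*cos(l) - 8)*sin(l)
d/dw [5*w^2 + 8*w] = 10*w + 8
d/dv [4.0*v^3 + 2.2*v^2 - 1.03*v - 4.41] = 12.0*v^2 + 4.4*v - 1.03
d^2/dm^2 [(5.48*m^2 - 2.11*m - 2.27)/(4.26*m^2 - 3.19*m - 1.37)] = (1.13686837721616e-13*m^4 + 72.3569519999998*m^3 - 55.276056*m^2 + 111.201336*m - 33.682352)/(77.308776*m^6 - 173.672532*m^5 + 55.463922*m^4 + 79.243109*m^3 - 17.836989*m^2 - 17.961933*m - 2.571353)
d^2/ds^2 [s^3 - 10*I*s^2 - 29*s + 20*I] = 6*s - 20*I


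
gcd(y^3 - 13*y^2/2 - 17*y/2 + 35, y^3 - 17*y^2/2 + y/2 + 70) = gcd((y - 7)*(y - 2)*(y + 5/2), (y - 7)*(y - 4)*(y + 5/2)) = y^2 - 9*y/2 - 35/2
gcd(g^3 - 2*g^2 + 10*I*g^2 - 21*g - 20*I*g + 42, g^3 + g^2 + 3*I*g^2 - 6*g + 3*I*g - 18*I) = g^2 + g*(-2 + 3*I) - 6*I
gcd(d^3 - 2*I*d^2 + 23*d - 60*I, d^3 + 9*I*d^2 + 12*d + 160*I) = d^2 + I*d + 20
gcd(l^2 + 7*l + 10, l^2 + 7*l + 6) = 1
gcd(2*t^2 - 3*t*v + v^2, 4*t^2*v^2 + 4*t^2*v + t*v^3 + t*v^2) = 1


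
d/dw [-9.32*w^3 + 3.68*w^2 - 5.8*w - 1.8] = -27.96*w^2 + 7.36*w - 5.8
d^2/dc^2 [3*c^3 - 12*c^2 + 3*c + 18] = 18*c - 24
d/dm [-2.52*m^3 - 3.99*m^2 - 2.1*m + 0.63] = -7.56*m^2 - 7.98*m - 2.1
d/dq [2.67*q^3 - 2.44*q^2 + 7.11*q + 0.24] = 8.01*q^2 - 4.88*q + 7.11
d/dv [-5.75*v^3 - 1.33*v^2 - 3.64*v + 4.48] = -17.25*v^2 - 2.66*v - 3.64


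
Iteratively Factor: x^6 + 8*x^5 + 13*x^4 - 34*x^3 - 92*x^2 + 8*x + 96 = (x + 2)*(x^5 + 6*x^4 + x^3 - 36*x^2 - 20*x + 48) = (x - 2)*(x + 2)*(x^4 + 8*x^3 + 17*x^2 - 2*x - 24) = (x - 2)*(x + 2)*(x + 4)*(x^3 + 4*x^2 + x - 6) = (x - 2)*(x + 2)^2*(x + 4)*(x^2 + 2*x - 3) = (x - 2)*(x - 1)*(x + 2)^2*(x + 4)*(x + 3)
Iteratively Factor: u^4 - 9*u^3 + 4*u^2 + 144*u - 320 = (u - 4)*(u^3 - 5*u^2 - 16*u + 80) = (u - 4)*(u + 4)*(u^2 - 9*u + 20) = (u - 5)*(u - 4)*(u + 4)*(u - 4)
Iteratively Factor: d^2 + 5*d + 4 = (d + 1)*(d + 4)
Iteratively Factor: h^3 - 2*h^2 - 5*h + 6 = (h - 1)*(h^2 - h - 6) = (h - 3)*(h - 1)*(h + 2)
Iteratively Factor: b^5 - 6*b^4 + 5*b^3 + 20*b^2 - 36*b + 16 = (b - 2)*(b^4 - 4*b^3 - 3*b^2 + 14*b - 8) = (b - 2)*(b + 2)*(b^3 - 6*b^2 + 9*b - 4) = (b - 4)*(b - 2)*(b + 2)*(b^2 - 2*b + 1) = (b - 4)*(b - 2)*(b - 1)*(b + 2)*(b - 1)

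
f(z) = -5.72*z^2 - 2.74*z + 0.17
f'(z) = -11.44*z - 2.74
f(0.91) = -7.06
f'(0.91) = -13.15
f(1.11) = -9.92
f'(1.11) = -15.44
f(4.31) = -117.89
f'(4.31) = -52.05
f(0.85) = -6.29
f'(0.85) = -12.46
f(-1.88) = -14.90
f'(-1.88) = 18.77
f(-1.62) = -10.40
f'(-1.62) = 15.79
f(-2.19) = -21.26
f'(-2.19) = 22.31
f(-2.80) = -37.00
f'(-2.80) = 29.29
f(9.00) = -487.81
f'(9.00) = -105.70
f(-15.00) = -1245.73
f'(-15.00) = 168.86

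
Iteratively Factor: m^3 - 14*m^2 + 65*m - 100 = (m - 5)*(m^2 - 9*m + 20) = (m - 5)*(m - 4)*(m - 5)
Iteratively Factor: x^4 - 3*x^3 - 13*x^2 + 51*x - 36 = (x - 3)*(x^3 - 13*x + 12) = (x - 3)*(x + 4)*(x^2 - 4*x + 3) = (x - 3)*(x - 1)*(x + 4)*(x - 3)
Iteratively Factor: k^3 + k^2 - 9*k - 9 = (k - 3)*(k^2 + 4*k + 3) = (k - 3)*(k + 1)*(k + 3)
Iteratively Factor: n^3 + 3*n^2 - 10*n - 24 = (n - 3)*(n^2 + 6*n + 8) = (n - 3)*(n + 2)*(n + 4)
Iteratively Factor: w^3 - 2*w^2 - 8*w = (w - 4)*(w^2 + 2*w) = w*(w - 4)*(w + 2)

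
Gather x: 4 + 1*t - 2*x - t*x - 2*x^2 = t - 2*x^2 + x*(-t - 2) + 4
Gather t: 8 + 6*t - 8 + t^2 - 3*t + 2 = t^2 + 3*t + 2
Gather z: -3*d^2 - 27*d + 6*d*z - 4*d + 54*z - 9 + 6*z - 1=-3*d^2 - 31*d + z*(6*d + 60) - 10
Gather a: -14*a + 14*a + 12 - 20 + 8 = 0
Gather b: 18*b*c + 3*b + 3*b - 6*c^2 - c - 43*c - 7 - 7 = b*(18*c + 6) - 6*c^2 - 44*c - 14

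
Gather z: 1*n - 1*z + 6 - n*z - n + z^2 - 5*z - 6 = z^2 + z*(-n - 6)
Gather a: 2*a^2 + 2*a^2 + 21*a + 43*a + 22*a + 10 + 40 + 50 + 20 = 4*a^2 + 86*a + 120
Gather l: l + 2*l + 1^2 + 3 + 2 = 3*l + 6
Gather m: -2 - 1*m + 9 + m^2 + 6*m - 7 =m^2 + 5*m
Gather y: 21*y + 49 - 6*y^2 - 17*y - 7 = -6*y^2 + 4*y + 42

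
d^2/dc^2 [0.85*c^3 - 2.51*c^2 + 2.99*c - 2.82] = 5.1*c - 5.02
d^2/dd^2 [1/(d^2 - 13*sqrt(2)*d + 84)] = 2*(-d^2 + 13*sqrt(2)*d + (2*d - 13*sqrt(2))^2 - 84)/(d^2 - 13*sqrt(2)*d + 84)^3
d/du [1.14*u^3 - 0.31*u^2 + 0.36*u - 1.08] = 3.42*u^2 - 0.62*u + 0.36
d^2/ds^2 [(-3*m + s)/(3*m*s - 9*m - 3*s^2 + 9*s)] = 2*(-(3*m - s)*(m - 2*s + 3)^2 + (-4*m + 3*s - 3)*(m*s - 3*m - s^2 + 3*s))/(3*(m*s - 3*m - s^2 + 3*s)^3)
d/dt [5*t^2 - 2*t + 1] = 10*t - 2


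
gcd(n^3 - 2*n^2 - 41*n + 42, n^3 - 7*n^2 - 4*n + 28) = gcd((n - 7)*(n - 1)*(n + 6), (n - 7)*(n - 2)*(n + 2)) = n - 7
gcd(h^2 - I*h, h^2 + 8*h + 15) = 1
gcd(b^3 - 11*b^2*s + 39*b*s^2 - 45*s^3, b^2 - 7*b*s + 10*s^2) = -b + 5*s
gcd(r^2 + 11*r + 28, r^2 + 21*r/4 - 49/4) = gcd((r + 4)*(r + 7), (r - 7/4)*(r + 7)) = r + 7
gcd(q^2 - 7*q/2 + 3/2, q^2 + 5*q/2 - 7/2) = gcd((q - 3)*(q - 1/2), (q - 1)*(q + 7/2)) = 1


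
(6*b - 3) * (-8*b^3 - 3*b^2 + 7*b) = -48*b^4 + 6*b^3 + 51*b^2 - 21*b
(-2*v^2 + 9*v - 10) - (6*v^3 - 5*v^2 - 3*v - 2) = -6*v^3 + 3*v^2 + 12*v - 8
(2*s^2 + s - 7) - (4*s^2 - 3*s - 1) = -2*s^2 + 4*s - 6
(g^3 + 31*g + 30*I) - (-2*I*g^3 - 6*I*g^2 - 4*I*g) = g^3 + 2*I*g^3 + 6*I*g^2 + 31*g + 4*I*g + 30*I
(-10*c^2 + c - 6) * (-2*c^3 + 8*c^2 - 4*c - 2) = 20*c^5 - 82*c^4 + 60*c^3 - 32*c^2 + 22*c + 12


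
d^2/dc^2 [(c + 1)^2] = 2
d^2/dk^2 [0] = 0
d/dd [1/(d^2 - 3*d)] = (3 - 2*d)/(d^2*(d - 3)^2)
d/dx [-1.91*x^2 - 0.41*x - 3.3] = -3.82*x - 0.41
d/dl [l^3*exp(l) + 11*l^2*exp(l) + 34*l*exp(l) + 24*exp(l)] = (l^3 + 14*l^2 + 56*l + 58)*exp(l)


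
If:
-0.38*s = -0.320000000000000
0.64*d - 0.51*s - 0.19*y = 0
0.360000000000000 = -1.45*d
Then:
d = -0.25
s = 0.84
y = -3.10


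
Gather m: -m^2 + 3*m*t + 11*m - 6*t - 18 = -m^2 + m*(3*t + 11) - 6*t - 18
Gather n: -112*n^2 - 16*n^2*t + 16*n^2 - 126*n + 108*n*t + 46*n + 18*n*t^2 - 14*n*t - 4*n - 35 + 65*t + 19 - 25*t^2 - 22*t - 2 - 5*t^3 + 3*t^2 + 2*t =n^2*(-16*t - 96) + n*(18*t^2 + 94*t - 84) - 5*t^3 - 22*t^2 + 45*t - 18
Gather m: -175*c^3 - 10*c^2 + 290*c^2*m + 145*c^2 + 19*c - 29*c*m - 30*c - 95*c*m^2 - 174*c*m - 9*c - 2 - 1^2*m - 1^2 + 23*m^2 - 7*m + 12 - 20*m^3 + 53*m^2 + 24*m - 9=-175*c^3 + 135*c^2 - 20*c - 20*m^3 + m^2*(76 - 95*c) + m*(290*c^2 - 203*c + 16)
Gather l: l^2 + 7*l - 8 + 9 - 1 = l^2 + 7*l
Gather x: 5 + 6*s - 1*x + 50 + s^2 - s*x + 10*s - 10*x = s^2 + 16*s + x*(-s - 11) + 55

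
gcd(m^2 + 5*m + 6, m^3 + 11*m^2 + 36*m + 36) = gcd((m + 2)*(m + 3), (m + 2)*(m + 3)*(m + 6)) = m^2 + 5*m + 6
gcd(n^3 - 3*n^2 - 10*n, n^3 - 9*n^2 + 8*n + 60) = n^2 - 3*n - 10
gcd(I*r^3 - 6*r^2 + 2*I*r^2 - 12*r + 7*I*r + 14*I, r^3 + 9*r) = 1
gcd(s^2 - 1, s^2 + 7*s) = 1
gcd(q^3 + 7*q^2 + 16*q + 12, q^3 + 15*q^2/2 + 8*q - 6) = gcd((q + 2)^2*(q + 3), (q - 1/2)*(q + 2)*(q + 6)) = q + 2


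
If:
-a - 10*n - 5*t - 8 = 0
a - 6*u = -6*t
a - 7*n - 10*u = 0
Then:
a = 390*u/67 - 336/67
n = -40*u/67 - 48/67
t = 2*u/67 + 56/67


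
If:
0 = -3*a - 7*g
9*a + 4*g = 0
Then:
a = 0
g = 0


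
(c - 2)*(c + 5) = c^2 + 3*c - 10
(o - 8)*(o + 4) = o^2 - 4*o - 32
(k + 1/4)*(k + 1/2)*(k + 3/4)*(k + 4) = k^4 + 11*k^3/2 + 107*k^2/16 + 91*k/32 + 3/8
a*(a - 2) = a^2 - 2*a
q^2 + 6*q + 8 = (q + 2)*(q + 4)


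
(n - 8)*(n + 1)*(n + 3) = n^3 - 4*n^2 - 29*n - 24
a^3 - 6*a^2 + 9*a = a*(a - 3)^2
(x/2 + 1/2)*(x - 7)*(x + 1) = x^3/2 - 5*x^2/2 - 13*x/2 - 7/2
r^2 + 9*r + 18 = (r + 3)*(r + 6)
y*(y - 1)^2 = y^3 - 2*y^2 + y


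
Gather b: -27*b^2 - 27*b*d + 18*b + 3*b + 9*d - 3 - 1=-27*b^2 + b*(21 - 27*d) + 9*d - 4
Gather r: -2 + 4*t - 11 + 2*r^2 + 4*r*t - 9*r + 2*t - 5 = 2*r^2 + r*(4*t - 9) + 6*t - 18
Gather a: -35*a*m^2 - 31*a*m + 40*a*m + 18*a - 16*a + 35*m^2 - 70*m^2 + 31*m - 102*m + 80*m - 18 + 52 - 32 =a*(-35*m^2 + 9*m + 2) - 35*m^2 + 9*m + 2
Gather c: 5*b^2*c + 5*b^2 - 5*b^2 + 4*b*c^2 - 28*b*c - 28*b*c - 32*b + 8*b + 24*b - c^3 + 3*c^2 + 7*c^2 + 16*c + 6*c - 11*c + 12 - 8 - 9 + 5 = -c^3 + c^2*(4*b + 10) + c*(5*b^2 - 56*b + 11)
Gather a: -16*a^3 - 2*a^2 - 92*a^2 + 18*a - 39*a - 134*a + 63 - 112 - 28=-16*a^3 - 94*a^2 - 155*a - 77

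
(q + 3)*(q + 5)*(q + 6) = q^3 + 14*q^2 + 63*q + 90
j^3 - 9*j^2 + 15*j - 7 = (j - 7)*(j - 1)^2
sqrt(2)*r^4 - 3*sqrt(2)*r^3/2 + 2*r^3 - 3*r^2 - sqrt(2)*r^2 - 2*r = r*(r - 2)*(r + sqrt(2))*(sqrt(2)*r + sqrt(2)/2)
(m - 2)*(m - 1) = m^2 - 3*m + 2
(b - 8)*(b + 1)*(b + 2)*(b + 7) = b^4 + 2*b^3 - 57*b^2 - 170*b - 112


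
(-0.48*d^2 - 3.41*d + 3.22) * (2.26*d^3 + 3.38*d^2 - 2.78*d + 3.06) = -1.0848*d^5 - 9.329*d^4 - 2.9142*d^3 + 18.8946*d^2 - 19.3862*d + 9.8532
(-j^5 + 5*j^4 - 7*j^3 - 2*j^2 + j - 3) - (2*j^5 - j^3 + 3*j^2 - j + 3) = -3*j^5 + 5*j^4 - 6*j^3 - 5*j^2 + 2*j - 6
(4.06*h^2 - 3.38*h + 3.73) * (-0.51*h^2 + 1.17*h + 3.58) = -2.0706*h^4 + 6.474*h^3 + 8.6779*h^2 - 7.7363*h + 13.3534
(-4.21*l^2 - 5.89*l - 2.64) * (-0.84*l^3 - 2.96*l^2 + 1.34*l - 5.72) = 3.5364*l^5 + 17.4092*l^4 + 14.0106*l^3 + 24.003*l^2 + 30.1532*l + 15.1008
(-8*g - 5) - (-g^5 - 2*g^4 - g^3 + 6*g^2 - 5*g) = g^5 + 2*g^4 + g^3 - 6*g^2 - 3*g - 5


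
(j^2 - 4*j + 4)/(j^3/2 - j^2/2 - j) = 2*(j - 2)/(j*(j + 1))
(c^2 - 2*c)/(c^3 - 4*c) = 1/(c + 2)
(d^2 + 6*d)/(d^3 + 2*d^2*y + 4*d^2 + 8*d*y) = (d + 6)/(d^2 + 2*d*y + 4*d + 8*y)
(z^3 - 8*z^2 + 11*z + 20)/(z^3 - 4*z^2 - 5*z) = (z - 4)/z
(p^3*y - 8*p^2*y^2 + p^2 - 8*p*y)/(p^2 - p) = (p^2*y - 8*p*y^2 + p - 8*y)/(p - 1)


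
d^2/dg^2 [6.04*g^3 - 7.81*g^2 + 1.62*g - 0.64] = 36.24*g - 15.62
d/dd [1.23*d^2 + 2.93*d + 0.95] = 2.46*d + 2.93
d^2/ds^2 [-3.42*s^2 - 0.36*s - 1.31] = -6.84000000000000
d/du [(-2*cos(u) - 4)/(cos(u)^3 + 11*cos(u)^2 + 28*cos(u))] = -(91*cos(u) + 17*cos(2*u) + cos(3*u) + 129)*sin(u)/((cos(u)^2 + 11*cos(u) + 28)^2*cos(u)^2)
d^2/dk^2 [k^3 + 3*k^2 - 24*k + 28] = 6*k + 6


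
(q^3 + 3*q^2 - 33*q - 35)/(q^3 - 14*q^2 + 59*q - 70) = (q^2 + 8*q + 7)/(q^2 - 9*q + 14)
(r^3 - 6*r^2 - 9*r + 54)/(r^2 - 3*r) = r - 3 - 18/r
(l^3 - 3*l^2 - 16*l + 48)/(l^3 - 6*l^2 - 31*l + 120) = (l^2 - 16)/(l^2 - 3*l - 40)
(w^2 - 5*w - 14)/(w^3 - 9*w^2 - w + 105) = (w + 2)/(w^2 - 2*w - 15)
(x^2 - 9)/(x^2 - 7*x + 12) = (x + 3)/(x - 4)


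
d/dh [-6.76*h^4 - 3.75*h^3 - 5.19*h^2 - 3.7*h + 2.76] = -27.04*h^3 - 11.25*h^2 - 10.38*h - 3.7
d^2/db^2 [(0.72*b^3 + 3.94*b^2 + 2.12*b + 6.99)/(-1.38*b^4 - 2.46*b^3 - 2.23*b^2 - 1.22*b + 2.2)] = (-2.74233599999999*b^9 - 45.0200159999999*b^8 - 115.40664*b^7 - 379.953192*b^6 - 787.906728*b^5 - 1206.066132*b^4 - 1083.987264*b^3 - 831.157674*b^2 - 424.394364*b - 138.913072)/(2.628072*b^12 + 14.054472*b^11 + 37.79406*b^10 + 67.279464*b^9 + 73.353906*b^8 + 36.564066*b^7 - 23.154641*b^6 - 65.450874*b^5 - 42.441984*b^4 + 1.62312800000001*b^3 + 22.55616*b^2 + 17.7144*b - 10.648)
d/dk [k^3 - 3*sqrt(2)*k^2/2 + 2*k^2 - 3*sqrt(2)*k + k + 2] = 3*k^2 - 3*sqrt(2)*k + 4*k - 3*sqrt(2) + 1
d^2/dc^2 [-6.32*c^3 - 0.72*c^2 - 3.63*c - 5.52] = -37.92*c - 1.44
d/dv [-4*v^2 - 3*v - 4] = -8*v - 3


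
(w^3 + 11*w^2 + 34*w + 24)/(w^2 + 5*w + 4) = w + 6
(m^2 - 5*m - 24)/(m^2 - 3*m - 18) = (m - 8)/(m - 6)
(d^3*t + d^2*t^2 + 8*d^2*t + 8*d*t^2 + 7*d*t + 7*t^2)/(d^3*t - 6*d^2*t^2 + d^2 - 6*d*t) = t*(d^3 + d^2*t + 8*d^2 + 8*d*t + 7*d + 7*t)/(d*(d^2*t - 6*d*t^2 + d - 6*t))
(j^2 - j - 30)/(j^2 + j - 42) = (j + 5)/(j + 7)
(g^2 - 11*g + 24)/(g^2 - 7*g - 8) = (g - 3)/(g + 1)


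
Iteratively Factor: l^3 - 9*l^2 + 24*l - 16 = (l - 1)*(l^2 - 8*l + 16) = (l - 4)*(l - 1)*(l - 4)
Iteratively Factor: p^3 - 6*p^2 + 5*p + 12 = (p - 4)*(p^2 - 2*p - 3) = (p - 4)*(p - 3)*(p + 1)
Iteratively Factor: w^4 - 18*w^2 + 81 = (w - 3)*(w^3 + 3*w^2 - 9*w - 27) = (w - 3)*(w + 3)*(w^2 - 9) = (w - 3)^2*(w + 3)*(w + 3)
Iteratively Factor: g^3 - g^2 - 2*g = (g)*(g^2 - g - 2) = g*(g + 1)*(g - 2)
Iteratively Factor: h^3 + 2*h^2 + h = (h)*(h^2 + 2*h + 1) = h*(h + 1)*(h + 1)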